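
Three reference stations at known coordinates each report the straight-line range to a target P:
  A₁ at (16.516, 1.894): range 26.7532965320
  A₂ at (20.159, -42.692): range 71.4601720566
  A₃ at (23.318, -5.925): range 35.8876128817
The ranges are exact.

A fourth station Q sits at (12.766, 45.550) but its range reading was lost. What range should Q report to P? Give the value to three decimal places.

eq1: (x − 16.516)² + (y − 1.894)² = 26.7532965320²
eq2: (x − 20.159)² + (y + 42.692)² = 71.4601720566²
eq3: (x − 23.318)² + (y + 5.925)² = 35.8876128817²
eq1−eq2, eq1−eq3 (x²,y² cancel):
  7.286·x − 89.172·y = -2438.190662
  13.604·x − 15.638·y = -269.712626
det = 7.286·-15.638 − -89.172·13.604 = 1099.157420
x = (-2438.190662·-15.638 − -89.172·-269.712626) / 1099.157420 = 12.807639
y = (7.286·-269.712626 − -2438.190662·13.604) / 1099.157420 = 28.389036
|P − Q| = √((12.807639 − 12.766)² + (28.389036 − 45.550)²) = 17.161015

17.161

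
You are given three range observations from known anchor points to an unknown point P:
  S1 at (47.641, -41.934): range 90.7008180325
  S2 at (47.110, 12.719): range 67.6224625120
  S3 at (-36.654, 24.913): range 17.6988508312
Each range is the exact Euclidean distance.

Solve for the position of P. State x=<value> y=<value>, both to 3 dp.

x=-20.293 y=18.163

eq1: (x − 47.641)² + (y + 41.934)² = 90.7008180325²
eq2: (x − 47.110)² + (y − 12.719)² = 67.6224625120²
eq3: (x + 36.654)² + (y − 24.913)² = 17.6988508312²
eq2−eq3, eq2−eq1 (x²,y² cancel):
  -167.528·x + 24.388·y = 3842.596339
  1.062·x − 109.306·y = -2006.840780
det = -167.528·-109.306 − 24.388·1.062 = 18285.915512
x = (3842.596339·-109.306 − 24.388·-2006.840780) / 18285.915512 = -20.292996
y = (-167.528·-2006.840780 − 3842.596339·1.062) / 18285.915512 = 18.162677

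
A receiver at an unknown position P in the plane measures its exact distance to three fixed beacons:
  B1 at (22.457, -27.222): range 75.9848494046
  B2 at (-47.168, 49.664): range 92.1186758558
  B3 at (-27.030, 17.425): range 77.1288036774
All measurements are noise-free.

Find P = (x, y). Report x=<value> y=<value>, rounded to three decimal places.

eq1: (x − 22.457)² + (y + 27.222)² = 75.9848494046²
eq2: (x + 47.168)² + (y − 49.664)² = 92.1186758558²
eq3: (x + 27.030)² + (y − 17.425)² = 77.1288036774²
eq1−eq3, eq1−eq2 (x²,y² cancel):
  -98.974·x + 89.294·y = -386.257626
  -139.250·x + 153.772·y = 733.825885
det = -98.974·153.772 − 89.294·-139.250 = -2785.240428
x = (-386.257626·153.772 − 89.294·733.825885) / -2785.240428 = 44.851373
y = (-98.974·733.825885 − -386.257626·-139.250) / -2785.240428 = 45.387844

x=44.851 y=45.388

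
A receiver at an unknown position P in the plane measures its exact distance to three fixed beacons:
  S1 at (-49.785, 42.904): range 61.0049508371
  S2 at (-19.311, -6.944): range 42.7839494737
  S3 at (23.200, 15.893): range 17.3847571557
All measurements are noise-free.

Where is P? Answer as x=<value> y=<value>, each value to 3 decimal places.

eq1: (x + 49.785)² + (y − 42.904)² = 61.0049508371²
eq2: (x + 19.311)² + (y + 6.944)² = 42.7839494737²
eq3: (x − 23.200)² + (y − 15.893)² = 17.3847571557²
eq3−eq2, eq3−eq1 (x²,y² cancel):
  -85.022·x − 45.674·y = -1897.930143
  -145.970·x + 54.022·y = 109.097747
det = -85.022·54.022 − -45.674·-145.970 = -11260.092264
x = (-1897.930143·54.022 − -45.674·109.097747) / -11260.092264 = 8.663077
y = (-85.022·109.097747 − -1897.930143·-145.970) / -11260.092264 = 25.427551

x=8.663 y=25.428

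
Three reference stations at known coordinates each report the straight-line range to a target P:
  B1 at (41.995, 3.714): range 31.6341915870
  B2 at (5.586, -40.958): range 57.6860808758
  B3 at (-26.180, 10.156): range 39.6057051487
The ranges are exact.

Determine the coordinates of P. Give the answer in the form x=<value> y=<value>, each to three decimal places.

eq1: (x − 41.995)² + (y − 3.714)² = 31.6341915870²
eq2: (x − 5.586)² + (y + 40.958)² = 57.6860808758²
eq3: (x + 26.180)² + (y − 10.156)² = 39.6057051487²
eq1−eq3, eq1−eq2 (x²,y² cancel):
  -136.350·x + 12.884·y = -1556.726888
  -72.818·x − 89.344·y = -2395.574510
det = -136.350·-89.344 − 12.884·-72.818 = 13120.241512
x = (-1556.726888·-89.344 − 12.884·-2395.574510) / 13120.241512 = 12.953175
y = (-136.350·-2395.574510 − -1556.726888·-72.818) / 13120.241512 = 16.255710

x=12.953 y=16.256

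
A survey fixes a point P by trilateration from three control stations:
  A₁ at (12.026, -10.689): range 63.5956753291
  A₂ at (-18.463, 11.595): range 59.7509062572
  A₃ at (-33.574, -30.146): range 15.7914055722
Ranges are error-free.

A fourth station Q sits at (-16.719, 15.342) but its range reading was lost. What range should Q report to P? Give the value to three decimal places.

eq1: (x − 12.026)² + (y + 10.689)² = 63.5956753291²
eq2: (x + 18.463)² + (y − 11.595)² = 59.7509062572²
eq3: (x + 33.574)² + (y + 30.146)² = 15.7914055722²
eq3−eq2, eq3−eq1 (x²,y² cancel):
  30.222·x + 83.482·y = -4881.470707
  91.200·x + 38.914·y = -5572.156826
det = 30.222·38.914 − 83.482·91.200 = -6437.499492
x = (-4881.470707·38.914 − 83.482·-5572.156826) / -6437.499492 = -42.752197
y = (30.222·-5572.156826 − -4881.470707·91.200) / -6437.499492 = -42.996260
|P − Q| = √((-42.752197 − -16.719)² + (-42.996260 − 15.342)²) = 63.883331

63.883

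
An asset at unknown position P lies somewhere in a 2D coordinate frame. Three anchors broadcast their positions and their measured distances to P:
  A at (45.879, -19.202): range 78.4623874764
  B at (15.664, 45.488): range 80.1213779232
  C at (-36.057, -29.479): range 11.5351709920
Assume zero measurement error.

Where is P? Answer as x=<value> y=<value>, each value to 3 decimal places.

eq1: (x − 45.879)² + (y + 19.202)² = 78.4623874764²
eq2: (x − 15.664)² + (y − 45.488)² = 80.1213779232²
eq3: (x + 36.057)² + (y + 29.479)² = 11.5351709920²
eq2−eq1, eq2−eq3 (x²,y² cancel):
  60.430·x − 129.380·y = 422.169357
  -103.442·x − 149.934·y = 6140.974680
det = 60.430·-149.934 − -129.380·-103.442 = -22443.837580
x = (422.169357·-149.934 − -129.380·6140.974680) / -22443.837580 = -32.580068
y = (60.430·6140.974680 − 422.169357·-103.442) / -22443.837580 = -18.480313

x=-32.580 y=-18.480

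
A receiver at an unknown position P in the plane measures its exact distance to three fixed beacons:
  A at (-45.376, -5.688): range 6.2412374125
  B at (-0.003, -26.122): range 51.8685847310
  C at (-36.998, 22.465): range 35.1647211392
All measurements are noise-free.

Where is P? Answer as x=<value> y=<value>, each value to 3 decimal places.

x=-49.439 y=-10.425

eq1: (x + 45.376)² + (y + 5.688)² = 6.2412374125²
eq2: (x + 0.003)² + (y + 26.122)² = 51.8685847310²
eq3: (x + 36.998)² + (y − 22.465)² = 35.1647211392²
eq2−eq1, eq2−eq3 (x²,y² cancel):
  -90.746·x + 40.868·y = 4060.372865
  -73.990·x + 97.174·y = 2644.961805
det = -90.746·97.174 − 40.868·-73.990 = -5794.328484
x = (4060.372865·97.174 − 40.868·2644.961805) / -5794.328484 = -49.439443
y = (-90.746·2644.961805 − 4060.372865·-73.990) / -5794.328484 = -10.425243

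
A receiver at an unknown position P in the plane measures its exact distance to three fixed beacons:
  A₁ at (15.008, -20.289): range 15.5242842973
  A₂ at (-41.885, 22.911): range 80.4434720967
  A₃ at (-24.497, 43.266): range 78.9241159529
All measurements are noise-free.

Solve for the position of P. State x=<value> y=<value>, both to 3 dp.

x=29.377 y=-14.411

eq1: (x − 15.008)² + (y + 20.289)² = 15.5242842973²
eq2: (x + 41.885)² + (y − 22.911)² = 80.4434720967²
eq3: (x + 24.497)² + (y − 43.266)² = 78.9241159529²
eq3−eq2, eq3−eq1 (x²,y² cancel):
  -34.776·x − 40.710·y = -434.918743
  79.010·x − 127.110·y = 4152.846496
det = -34.776·-127.110 − -40.710·79.010 = 7636.874460
x = (-434.918743·-127.110 − -40.710·4152.846496) / 7636.874460 = 29.376534
y = (-34.776·4152.846496 − -434.918743·79.010) / 7636.874460 = -14.411191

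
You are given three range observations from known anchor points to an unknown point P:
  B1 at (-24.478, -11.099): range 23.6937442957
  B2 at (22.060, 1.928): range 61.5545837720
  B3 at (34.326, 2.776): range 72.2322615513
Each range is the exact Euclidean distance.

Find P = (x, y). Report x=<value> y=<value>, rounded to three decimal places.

eq1: (x + 24.478)² + (y + 11.099)² = 23.6937442957²
eq2: (x − 22.060)² + (y − 1.928)² = 61.5545837720²
eq3: (x − 34.326)² + (y − 2.776)² = 72.2322615513²
eq3−eq1, eq3−eq2 (x²,y² cancel):
  -117.608·x − 27.750·y = 4192.485923
  -24.532·x − 1.696·y = 732.913157
det = -117.608·-1.696 − -27.750·-24.532 = -481.299832
x = (4192.485923·-1.696 − -27.750·732.913157) / -481.299832 = -27.483666
y = (-117.608·732.913157 − 4192.485923·-24.532) / -481.299832 = -34.601329

x=-27.484 y=-34.601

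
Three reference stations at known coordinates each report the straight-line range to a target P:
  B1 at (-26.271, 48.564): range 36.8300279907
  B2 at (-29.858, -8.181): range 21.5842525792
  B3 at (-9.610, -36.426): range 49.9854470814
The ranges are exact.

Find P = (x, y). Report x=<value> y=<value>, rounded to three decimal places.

eq1: (x + 26.271)² + (y − 48.564)² = 36.8300279907²
eq2: (x + 29.858)² + (y + 8.181)² = 21.5842525792²
eq3: (x + 9.610)² + (y + 36.426)² = 49.9854470814²
eq3−eq1, eq3−eq2 (x²,y² cancel):
  -33.322·x + 169.980·y = 2771.515919
  -40.496·x + 56.490·y = 1571.888310
det = -33.322·56.490 − 169.980·-40.496 = 5001.150300
x = (2771.515919·56.490 − 169.980·1571.888310) / 5001.150300 = -22.120239
y = (-33.322·1571.888310 − 2771.515919·-40.496) / 5001.150300 = 11.968616

x=-22.120 y=11.969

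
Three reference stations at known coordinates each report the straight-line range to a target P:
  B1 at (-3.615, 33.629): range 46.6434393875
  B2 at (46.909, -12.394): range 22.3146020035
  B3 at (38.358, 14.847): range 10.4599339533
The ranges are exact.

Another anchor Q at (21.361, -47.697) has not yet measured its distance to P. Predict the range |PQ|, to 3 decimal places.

eq1: (x + 3.615)² + (y − 33.629)² = 46.6434393875²
eq2: (x − 46.909)² + (y + 12.394)² = 22.3146020035²
eq3: (x − 38.358)² + (y − 14.847)² = 10.4599339533²
eq2−eq3, eq2−eq1 (x²,y² cancel):
  -17.102·x + 54.482·y = -273.764700
  -101.048·x + 92.046·y = -2887.756626
det = -17.102·92.046 − 54.482·-101.048 = 3931.126444
x = (-273.764700·92.046 − 54.482·-2887.756626) / 3931.126444 = 33.611692
y = (-17.102·-2887.756626 − -273.764700·-101.048) / 3931.126444 = 5.525907
|P − Q| = √((33.611692 − 21.361)² + (5.525907 − -47.697)²) = 54.614625

54.615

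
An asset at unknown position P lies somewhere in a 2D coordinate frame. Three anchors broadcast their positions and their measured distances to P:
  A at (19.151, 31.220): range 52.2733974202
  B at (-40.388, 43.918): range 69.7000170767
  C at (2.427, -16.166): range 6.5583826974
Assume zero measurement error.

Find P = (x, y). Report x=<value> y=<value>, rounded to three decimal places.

x=-4.106 y=-15.595

eq1: (x − 19.151)² + (y − 31.220)² = 52.2733974202²
eq2: (x + 40.388)² + (y − 43.918)² = 69.7000170767²
eq3: (x − 2.427)² + (y + 16.166)² = 6.5583826974²
eq3−eq2, eq3−eq1 (x²,y² cancel):
  -85.630·x + 120.168·y = -1522.328614
  33.448·x + 94.772·y = -1615.276378
det = -85.630·94.772 − 120.168·33.448 = -12134.705624
x = (-1522.328614·94.772 − 120.168·-1615.276378) / -12134.705624 = -4.106437
y = (-85.630·-1615.276378 − -1522.328614·33.448) / -12134.705624 = -15.594524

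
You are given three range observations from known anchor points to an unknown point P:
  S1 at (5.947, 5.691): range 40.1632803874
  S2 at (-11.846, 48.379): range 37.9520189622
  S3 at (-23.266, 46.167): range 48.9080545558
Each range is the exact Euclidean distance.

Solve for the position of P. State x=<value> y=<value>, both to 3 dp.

eq1: (x − 5.947)² + (y − 5.691)² = 40.1632803874²
eq2: (x + 11.846)² + (y − 48.379)² = 37.9520189622²
eq3: (x + 23.266)² + (y − 46.167)² = 48.9080545558²
eq2−eq3, eq2−eq1 (x²,y² cancel):
  -22.840·x − 4.424·y = -759.798769
  35.586·x − 85.376·y = -2585.834415
det = -22.840·-85.376 − -4.424·35.586 = 2107.420304
x = (-759.798769·-85.376 − -4.424·-2585.834415) / 2107.420304 = 25.352725
y = (-22.840·-2585.834415 − -759.798769·35.586) / 2107.420304 = 40.855000

x=25.353 y=40.855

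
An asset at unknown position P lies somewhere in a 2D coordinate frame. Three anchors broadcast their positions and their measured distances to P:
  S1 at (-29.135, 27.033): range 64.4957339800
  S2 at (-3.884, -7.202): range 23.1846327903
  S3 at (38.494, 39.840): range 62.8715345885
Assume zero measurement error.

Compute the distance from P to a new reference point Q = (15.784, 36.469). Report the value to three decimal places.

eq1: (x + 29.135)² + (y − 27.033)² = 64.4957339800²
eq2: (x + 3.884)² + (y + 7.202)² = 23.1846327903²
eq3: (x − 38.494)² + (y − 39.840)² = 62.8715345885²
eq2−eq1, eq2−eq3 (x²,y² cancel):
  -50.502·x + 68.470·y = -2109.495450
  84.756·x + 94.084·y = -413.243288
det = -50.502·94.084 − 68.470·84.756 = -10554.673488
x = (-2109.495450·94.084 − 68.470·-413.243288) / -10554.673488 = 16.123190
y = (-50.502·-413.243288 − -2109.495450·84.756) / -10554.673488 = -18.916929
|P − Q| = √((16.123190 − 15.784)² + (-18.916929 − 36.469)²) = 55.386968

55.387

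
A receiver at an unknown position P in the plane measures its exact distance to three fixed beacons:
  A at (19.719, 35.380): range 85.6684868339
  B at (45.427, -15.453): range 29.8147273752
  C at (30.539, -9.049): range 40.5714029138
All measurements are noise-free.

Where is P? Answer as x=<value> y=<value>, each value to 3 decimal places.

x=49.318 y=-45.013

eq1: (x − 19.719)² + (y − 35.380)² = 85.6684868339²
eq2: (x − 45.427)² + (y + 15.453)² = 29.8147273752²
eq3: (x − 30.539)² + (y + 9.049)² = 40.5714029138²
eq2−eq1, eq2−eq3 (x²,y² cancel):
  -51.416·x + 101.666·y = -7111.995845
  -29.776·x + 12.808·y = -2045.013382
det = -51.416·12.808 − 101.666·-29.776 = 2368.670688
x = (-7111.995845·12.808 − 101.666·-2045.013382) / 2368.670688 = 49.317910
y = (-51.416·-2045.013382 − -7111.995845·-29.776) / 2368.670688 = -45.012749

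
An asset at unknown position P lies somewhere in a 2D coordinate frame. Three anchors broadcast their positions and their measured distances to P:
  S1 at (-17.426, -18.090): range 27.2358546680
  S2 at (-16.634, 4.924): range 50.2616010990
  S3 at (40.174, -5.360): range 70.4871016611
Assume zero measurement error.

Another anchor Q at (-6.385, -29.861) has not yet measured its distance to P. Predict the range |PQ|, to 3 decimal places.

19.272

eq1: (x + 17.426)² + (y + 18.090)² = 27.2358546680²
eq2: (x + 16.634)² + (y − 4.924)² = 50.2616010990²
eq3: (x − 40.174)² + (y + 5.360)² = 70.4871016611²
eq3−eq1, eq3−eq2 (x²,y² cancel):
  -115.200·x − 25.460·y = 3214.873421
  -113.616·x + 20.568·y = 1100.458812
det = -115.200·20.568 − -25.460·-113.616 = -5262.096960
x = (3214.873421·20.568 − -25.460·1100.458812) / -5262.096960 = -17.890434
y = (-115.200·1100.458812 − 3214.873421·-113.616) / -5262.096960 = -45.321895
|P − Q| = √((-17.890434 − -6.385)² + (-45.321895 − -29.861)²) = 19.272111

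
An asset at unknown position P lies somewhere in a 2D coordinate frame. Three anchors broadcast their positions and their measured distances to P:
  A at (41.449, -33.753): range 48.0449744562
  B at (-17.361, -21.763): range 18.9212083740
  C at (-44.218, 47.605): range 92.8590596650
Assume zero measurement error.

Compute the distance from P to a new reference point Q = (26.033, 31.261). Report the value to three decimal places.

eq1: (x − 41.449)² + (y + 33.753)² = 48.0449744562²
eq2: (x + 17.361)² + (y + 21.763)² = 18.9212083740²
eq3: (x + 44.218)² + (y − 47.605)² = 92.8590596650²
eq3−eq2, eq3−eq1 (x²,y² cancel):
  53.714·x − 138.736·y = 4818.357777
  171.334·x − 162.716·y = 4950.302452
det = 53.714·-162.716 − -138.736·171.334 = 15030.066600
x = (4818.357777·-162.716 − -138.736·4950.302452) / 15030.066600 = -6.469615
y = (53.714·4950.302452 − 4818.357777·171.334) / 15030.066600 = -37.235229
|P − Q| = √((-6.469615 − 26.033)² + (-37.235229 − 31.261)²) = 75.816577

75.817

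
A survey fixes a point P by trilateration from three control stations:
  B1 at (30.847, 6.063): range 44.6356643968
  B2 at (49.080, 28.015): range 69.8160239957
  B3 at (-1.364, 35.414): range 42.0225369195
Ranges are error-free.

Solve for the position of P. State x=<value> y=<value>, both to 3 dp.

x=-12.359 y=-5.145

eq1: (x − 30.847)² + (y − 6.063)² = 44.6356643968²
eq2: (x − 49.080)² + (y − 28.015)² = 69.8160239957²
eq3: (x + 1.364)² + (y − 35.414)² = 42.0225369195²
eq1−eq3, eq1−eq2 (x²,y² cancel):
  -64.422·x + 58.702·y = 494.163441
  36.466·x + 43.904·y = -676.545423
det = -64.422·43.904 − 58.702·36.466 = -4969.010620
x = (494.163441·43.904 − 58.702·-676.545423) / -4969.010620 = -12.358662
y = (-64.422·-676.545423 − 494.163441·36.466) / -4969.010620 = -5.144735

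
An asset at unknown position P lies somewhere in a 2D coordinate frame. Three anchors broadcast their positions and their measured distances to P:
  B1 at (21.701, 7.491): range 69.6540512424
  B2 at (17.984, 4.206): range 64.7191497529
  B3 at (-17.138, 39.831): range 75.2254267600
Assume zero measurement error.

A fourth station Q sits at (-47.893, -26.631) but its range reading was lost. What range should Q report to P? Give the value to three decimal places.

eq1: (x − 21.701)² + (y − 7.491)² = 69.6540512424²
eq2: (x − 17.984)² + (y − 4.206)² = 64.7191497529²
eq3: (x + 17.138)² + (y − 39.831)² = 75.2254267600²
eq3−eq2, eq3−eq1 (x²,y² cancel):
  70.244·x − 71.250·y = -68.808427
  77.678·x − 64.680·y = -545.993146
det = 70.244·-64.680 − -71.250·77.678 = 991.175580
x = (-68.808427·-64.680 − -71.250·-545.993146) / 991.175580 = -34.758204
y = (70.244·-545.993146 − -68.808427·77.678) / 991.175580 = -33.301710
|P − Q| = √((-34.758204 − -47.893)² + (-33.301710 − -26.631)²) = 14.731641

14.732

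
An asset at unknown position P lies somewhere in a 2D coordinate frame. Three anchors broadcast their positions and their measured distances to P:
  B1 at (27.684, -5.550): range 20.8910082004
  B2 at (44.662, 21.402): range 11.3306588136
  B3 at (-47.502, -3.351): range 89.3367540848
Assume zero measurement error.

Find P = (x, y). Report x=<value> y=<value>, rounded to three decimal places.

eq1: (x − 27.684)² + (y + 5.550)² = 20.8910082004²
eq2: (x − 44.662)² + (y − 21.402)² = 11.3306588136²
eq3: (x + 47.502)² + (y + 3.351)² = 89.3367540848²
eq1−eq3, eq1−eq2 (x²,y² cancel):
  -150.372·x + 4.398·y = -6074.158558
  33.956·x + 53.904·y = 1963.583886
det = -150.372·53.904 − 4.398·33.956 = -8254.990776
x = (-6074.158558·53.904 − 4.398·1963.583886) / -8254.990776 = 40.709589
y = (-150.372·1963.583886 − -6074.158558·33.956) / -8254.990776 = 10.783042

x=40.710 y=10.783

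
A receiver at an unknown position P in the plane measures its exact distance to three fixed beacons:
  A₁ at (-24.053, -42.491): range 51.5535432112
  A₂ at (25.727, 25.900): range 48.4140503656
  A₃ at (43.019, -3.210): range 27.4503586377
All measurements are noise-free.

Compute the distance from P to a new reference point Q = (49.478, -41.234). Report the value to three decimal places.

32.092

eq1: (x + 24.053)² + (y + 42.491)² = 51.5535432112²
eq2: (x − 25.727)² + (y − 25.900)² = 48.4140503656²
eq3: (x − 43.019)² + (y + 3.210)² = 27.4503586377²
eq3−eq2, eq3−eq1 (x²,y² cancel):
  -34.584·x + 58.220·y = -2118.648015
  -134.144·x − 78.562·y = -1381.152199
det = -34.584·-78.562 − 58.220·-134.144 = 10526.851888
x = (-2118.648015·-78.562 − 58.220·-1381.152199) / 10526.851888 = 23.450117
y = (-34.584·-1381.152199 − -2118.648015·-134.144) / 10526.851888 = -22.460481
|P − Q| = √((23.450117 − 49.478)² + (-22.460481 − -41.234)²) = 32.091989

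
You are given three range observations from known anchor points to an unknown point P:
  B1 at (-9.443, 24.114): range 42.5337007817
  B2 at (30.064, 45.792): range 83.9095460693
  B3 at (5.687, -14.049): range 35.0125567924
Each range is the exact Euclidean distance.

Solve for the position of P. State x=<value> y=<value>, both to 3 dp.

x=-29.321 y=-13.489

eq1: (x + 9.443)² + (y − 24.114)² = 42.5337007817²
eq2: (x − 30.064)² + (y − 45.792)² = 83.9095460693²
eq3: (x − 5.687)² + (y + 14.049)² = 35.0125567924²
eq1−eq2, eq1−eq3 (x²,y² cancel):
  79.014·x + 43.356·y = -2901.600104
  30.260·x − 76.326·y = 142.297694
det = 79.014·-76.326 − 43.356·30.260 = -7342.775124
x = (-2901.600104·-76.326 − 43.356·142.297694) / -7342.775124 = -29.321076
y = (79.014·142.297694 − -2901.600104·30.260) / -7342.775124 = -13.488896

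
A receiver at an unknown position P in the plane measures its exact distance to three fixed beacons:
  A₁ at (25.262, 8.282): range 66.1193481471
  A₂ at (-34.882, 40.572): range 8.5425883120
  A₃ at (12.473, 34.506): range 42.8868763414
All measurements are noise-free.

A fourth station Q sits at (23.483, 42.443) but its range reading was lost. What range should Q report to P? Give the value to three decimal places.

eq1: (x − 25.262)² + (y − 8.282)² = 66.1193481471²
eq2: (x + 34.882)² + (y − 40.572)² = 8.5425883120²
eq3: (x − 12.473)² + (y − 34.506)² = 42.8868763414²
eq1−eq3, eq1−eq2 (x²,y² cancel):
  -25.578·x + 52.448·y = 3171.963634
  -120.288·x + 64.580·y = 6454.873324
det = -25.578·64.580 − 52.448·-120.288 = 4657.037784
x = (3171.963634·64.580 − 52.448·6454.873324) / 4657.037784 = -28.709190
y = (-25.578·6454.873324 − 3171.963634·-120.288) / 4657.037784 = 46.477272
|P − Q| = √((-28.709190 − 23.483)² + (46.477272 − 42.443)²) = 52.347876

52.348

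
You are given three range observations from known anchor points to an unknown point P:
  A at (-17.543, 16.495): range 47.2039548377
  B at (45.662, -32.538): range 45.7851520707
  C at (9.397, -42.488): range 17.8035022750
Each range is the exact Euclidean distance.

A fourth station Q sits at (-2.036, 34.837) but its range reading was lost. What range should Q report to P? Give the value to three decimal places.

62.131

eq1: (x + 17.543)² + (y − 16.495)² = 47.2039548377²
eq2: (x − 45.662)² + (y + 32.538)² = 45.7851520707²
eq3: (x − 9.397)² + (y + 42.488)² = 17.8035022750²
eq1−eq3, eq1−eq2 (x²,y² cancel):
  53.880·x − 117.966·y = 3224.940538
  126.410·x − 98.066·y = 2695.831016
det = 53.880·-98.066 − -117.966·126.410 = 9628.285980
x = (3224.940538·-98.066 − -117.966·2695.831016) / 9628.285980 = 0.182731
y = (53.880·2695.831016 − 3224.940538·126.410) / 9628.285980 = -27.254421
|P − Q| = √((0.182731 − -2.036)² + (-27.254421 − 34.837)²) = 62.131049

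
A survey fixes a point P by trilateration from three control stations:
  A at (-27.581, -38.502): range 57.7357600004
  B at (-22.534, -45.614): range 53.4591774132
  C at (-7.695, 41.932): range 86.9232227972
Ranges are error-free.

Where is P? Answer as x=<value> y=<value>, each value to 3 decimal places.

eq1: (x + 27.581)² + (y + 38.502)² = 57.7357600004²
eq2: (x + 22.534)² + (y + 45.614)² = 53.4591774132²
eq3: (x + 7.695)² + (y − 41.932)² = 86.9232227972²
eq3−eq1, eq3−eq2 (x²,y² cancel):
  -39.772·x − 160.868·y = 4647.838595
  -29.678·x − 175.092·y = 5468.675515
det = -39.772·-175.092 − -160.868·-29.678 = 2189.518520
x = (4647.838595·-175.092 − -160.868·5468.675515) / 2189.518520 = 30.114172
y = (-39.772·5468.675515 − 4647.838595·-29.678) / 2189.518520 = -36.337491

x=30.114 y=-36.337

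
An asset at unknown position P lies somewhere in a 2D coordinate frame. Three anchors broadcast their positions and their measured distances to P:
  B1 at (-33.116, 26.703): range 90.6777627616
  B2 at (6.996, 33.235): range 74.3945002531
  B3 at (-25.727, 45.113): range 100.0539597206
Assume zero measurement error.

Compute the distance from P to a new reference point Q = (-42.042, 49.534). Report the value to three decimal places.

eq1: (x + 33.116)² + (y − 26.703)² = 90.6777627616²
eq2: (x − 6.996)² + (y − 33.235)² = 74.3945002531²
eq3: (x + 25.727)² + (y − 45.113)² = 100.0539597206²
eq3−eq1, eq3−eq2 (x²,y² cancel):
  -14.778·x − 36.820·y = 900.996563
  65.446·x − 23.756·y = 2932.701131
det = -14.778·-23.756 − -36.820·65.446 = 2760.787888
x = (900.996563·-23.756 − -36.820·2932.701131) / 2760.787888 = 31.359882
y = (-14.778·2932.701131 − 900.996563·65.446) / 2760.787888 = -37.056841
|P − Q| = √((31.359882 − -42.042)² + (-37.056841 − 49.534)²) = 113.515682

113.516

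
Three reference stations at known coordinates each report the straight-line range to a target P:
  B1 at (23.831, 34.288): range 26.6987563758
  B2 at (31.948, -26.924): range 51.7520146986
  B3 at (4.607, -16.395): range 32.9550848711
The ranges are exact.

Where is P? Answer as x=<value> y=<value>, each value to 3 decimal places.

x=3.875 y=16.552

eq1: (x − 23.831)² + (y − 34.288)² = 26.6987563758²
eq2: (x − 31.948)² + (y + 26.924)² = 51.7520146986²
eq3: (x − 4.607)² + (y + 16.395)² = 32.9550848711²
eq2−eq3, eq2−eq1 (x²,y² cancel):
  -54.682·x + 21.058·y = 136.677401
  -16.234·x + 122.424·y = 1963.454458
det = -54.682·122.424 − 21.058·-16.234 = -6352.533596
x = (136.677401·122.424 − 21.058·1963.454458) / -6352.533596 = 3.874648
y = (-54.682·1963.454458 − 136.677401·-16.234) / -6352.533596 = 16.551946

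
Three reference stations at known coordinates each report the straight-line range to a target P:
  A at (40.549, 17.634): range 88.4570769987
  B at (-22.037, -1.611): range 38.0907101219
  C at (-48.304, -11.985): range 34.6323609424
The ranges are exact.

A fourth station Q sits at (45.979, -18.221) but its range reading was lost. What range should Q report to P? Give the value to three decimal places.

eq1: (x − 40.549)² + (y − 17.634)² = 88.4570769987²
eq2: (x + 22.037)² + (y + 1.611)² = 38.0907101219²
eq3: (x + 48.304)² + (y + 11.985)² = 34.6323609424²
eq1−eq2, eq1−eq3 (x²,y² cancel):
  -125.172·x − 38.490·y = 4906.797607
  -177.706·x − 59.238·y = 7146.991331
det = -125.172·-59.238 − -38.490·-177.706 = 575.034996
x = (4906.797607·-59.238 − -38.490·7146.991331) / 575.034996 = -27.096056
y = (-125.172·7146.991331 − 4906.797607·-177.706) / 575.034996 = -39.364254
|P − Q| = √((-27.096056 − 45.979)² + (-39.364254 − -18.221)²) = 76.072340

76.072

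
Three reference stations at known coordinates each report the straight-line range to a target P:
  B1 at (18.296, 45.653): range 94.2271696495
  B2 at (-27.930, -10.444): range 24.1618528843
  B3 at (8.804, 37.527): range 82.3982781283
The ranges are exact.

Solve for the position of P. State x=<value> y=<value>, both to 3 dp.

eq1: (x − 18.296)² + (y − 45.653)² = 94.2271696495²
eq2: (x + 27.930)² + (y + 10.444)² = 24.1618528843²
eq3: (x − 8.804)² + (y − 37.527)² = 82.3982781283²
eq2−eq3, eq2−eq1 (x²,y² cancel):
  73.468·x + 95.942·y = -5609.056995
  92.452·x + 112.194·y = -6765.186376
det = 73.468·112.194 − 95.942·92.452 = -627.360992
x = (-5609.056995·112.194 − 95.942·-6765.186376) / -627.360992 = -31.501753
y = (73.468·-6765.186376 − -5609.056995·92.452) / -627.360992 = -34.340395

x=-31.502 y=-34.340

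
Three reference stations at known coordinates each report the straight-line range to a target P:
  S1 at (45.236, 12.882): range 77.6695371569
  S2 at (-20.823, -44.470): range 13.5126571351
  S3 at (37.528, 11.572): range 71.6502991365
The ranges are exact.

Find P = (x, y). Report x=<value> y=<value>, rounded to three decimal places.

eq1: (x − 45.236)² + (y − 12.882)² = 77.6695371569²
eq2: (x + 20.823)² + (y + 44.470)² = 13.5126571351²
eq3: (x − 37.528)² + (y − 11.572)² = 71.6502991365²
eq1−eq2, eq1−eq3 (x²,y² cancel):
  -132.118·x − 114.704·y = 6048.901708
  -15.416·x − 2.620·y = 228.811984
det = -132.118·-2.620 − -114.704·-15.416 = -1422.127704
x = (6048.901708·-2.620 − -114.704·228.811984) / -1422.127704 = -7.311247
y = (-132.118·228.811984 − 6048.901708·-15.416) / -1422.127704 = -44.313662

x=-7.311 y=-44.314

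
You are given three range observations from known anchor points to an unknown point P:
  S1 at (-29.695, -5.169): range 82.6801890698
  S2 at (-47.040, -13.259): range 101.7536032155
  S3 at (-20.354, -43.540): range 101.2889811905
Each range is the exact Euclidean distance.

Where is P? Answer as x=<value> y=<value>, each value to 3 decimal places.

eq1: (x + 29.695)² + (y + 5.169)² = 82.6801890698²
eq2: (x + 47.040)² + (y + 13.259)² = 101.7536032155²
eq3: (x + 20.354)² + (y + 43.540)² = 101.2889811905²
eq3−eq2, eq3−eq1 (x²,y² cancel):
  -53.372·x + 60.562·y = -15.792292
  -18.682·x + 76.742·y = 2021.938716
det = -53.372·76.742 − 60.562·-18.682 = -2964.454740
x = (-15.792292·76.742 − 60.562·2021.938716) / -2964.454740 = 41.715794
y = (-53.372·2021.938716 − -15.792292·-18.682) / -2964.454740 = 36.502478

x=41.716 y=36.502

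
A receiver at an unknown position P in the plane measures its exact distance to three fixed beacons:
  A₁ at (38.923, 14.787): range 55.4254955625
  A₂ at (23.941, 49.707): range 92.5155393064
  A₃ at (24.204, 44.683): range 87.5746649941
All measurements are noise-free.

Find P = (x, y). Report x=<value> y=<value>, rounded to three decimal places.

eq1: (x − 38.923)² + (y − 14.787)² = 55.4254955625²
eq2: (x − 23.941)² + (y − 49.707)² = 92.5155393064²
eq3: (x − 24.204)² + (y − 44.683)² = 87.5746649941²
eq1−eq3, eq1−eq2 (x²,y² cancel):
  -29.438·x + 59.792·y = -3748.587583
  -29.964·x + 69.840·y = -4176.837423
det = -29.438·69.840 − 59.792·-29.964 = -264.342432
x = (-3748.587583·69.840 − 59.792·-4176.837423) / -264.342432 = 45.622239
y = (-29.438·-4176.837423 − -3748.587583·-29.964) / -264.342432 = -40.232140

x=45.622 y=-40.232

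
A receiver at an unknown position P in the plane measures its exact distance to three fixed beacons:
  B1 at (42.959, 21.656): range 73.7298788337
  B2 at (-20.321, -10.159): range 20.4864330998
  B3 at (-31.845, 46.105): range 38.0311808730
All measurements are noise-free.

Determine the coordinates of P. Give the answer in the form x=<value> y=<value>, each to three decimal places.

x=-29.522 y=8.145

eq1: (x − 42.959)² + (y − 21.656)² = 73.7298788337²
eq2: (x + 20.321)² + (y + 10.159)² = 20.4864330998²
eq3: (x + 31.845)² + (y − 46.105)² = 38.0311808730²
eq2−eq3, eq2−eq1 (x²,y² cancel):
  -23.048·x + 112.528·y = 1596.949951
  126.560·x + 63.630·y = -3218.091397
det = -23.048·63.630 − 112.528·126.560 = -15708.087920
x = (1596.949951·63.630 − 112.528·-3218.091397) / -15708.087920 = -29.522327
y = (-23.048·-3218.091397 − 1596.949951·126.560) / -15708.087920 = 8.144812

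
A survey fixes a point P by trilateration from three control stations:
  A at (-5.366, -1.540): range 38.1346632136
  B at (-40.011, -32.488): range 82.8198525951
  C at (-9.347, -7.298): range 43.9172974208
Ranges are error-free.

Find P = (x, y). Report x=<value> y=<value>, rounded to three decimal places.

x=30.866 y=10.356

eq1: (x + 5.366)² + (y + 1.540)² = 38.1346632136²
eq2: (x + 40.011)² + (y + 32.488)² = 82.8198525951²
eq3: (x + 9.347)² + (y + 7.298)² = 43.9172974208²
eq2−eq3, eq2−eq1 (x²,y² cancel):
  61.328·x + 50.380·y = 2414.675919
  69.290·x + 61.896·y = 2779.690736
det = 61.328·61.896 − 50.380·69.290 = 305.127688
x = (2414.675919·61.896 − 50.380·2779.690736) / 305.127688 = 30.865640
y = (61.328·2779.690736 − 2414.675919·69.290) / 305.127688 = 10.356251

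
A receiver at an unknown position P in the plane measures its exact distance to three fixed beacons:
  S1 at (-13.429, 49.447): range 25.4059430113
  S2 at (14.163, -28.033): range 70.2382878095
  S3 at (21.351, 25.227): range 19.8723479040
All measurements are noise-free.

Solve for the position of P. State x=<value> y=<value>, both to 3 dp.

x=10.900 y=42.129

eq1: (x + 13.429)² + (y − 49.447)² = 25.4059430113²
eq2: (x − 14.163)² + (y + 28.033)² = 70.2382878095²
eq3: (x − 21.351)² + (y − 25.227)² = 19.8723479040²
eq1−eq2, eq1−eq3 (x²,y² cancel):
  55.184·x − 154.960·y = -5926.859326
  69.560·x − 48.440·y = -1282.525391
det = 55.184·-48.440 − -154.960·69.560 = 8105.904640
x = (-5926.859326·-48.440 − -154.960·-1282.525391) / 8105.904640 = 10.900317
y = (55.184·-1282.525391 − -5926.859326·69.560) / 8105.904640 = 42.129468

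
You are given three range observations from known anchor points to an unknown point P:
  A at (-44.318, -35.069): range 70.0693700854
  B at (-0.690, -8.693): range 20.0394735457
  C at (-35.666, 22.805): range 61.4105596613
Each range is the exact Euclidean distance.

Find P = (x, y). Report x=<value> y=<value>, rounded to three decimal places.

x=19.028 y=-5.120

eq1: (x + 44.318)² + (y + 35.069)² = 70.0693700854²
eq2: (x + 0.690)² + (y + 8.693)² = 20.0394735457²
eq3: (x + 35.666)² + (y − 22.805)² = 61.4105596613²
eq2−eq3, eq2−eq1 (x²,y² cancel):
  -69.952·x + 62.996·y = -1653.589106
  -87.256·x − 52.752·y = -1390.260588
det = -69.952·-52.752 − 62.996·-87.256 = 9186.886880
x = (-1653.589106·-52.752 − 62.996·-1390.260588) / 9186.886880 = 19.028316
y = (-69.952·-1390.260588 − -1653.589106·-87.256) / 9186.886880 = -5.119695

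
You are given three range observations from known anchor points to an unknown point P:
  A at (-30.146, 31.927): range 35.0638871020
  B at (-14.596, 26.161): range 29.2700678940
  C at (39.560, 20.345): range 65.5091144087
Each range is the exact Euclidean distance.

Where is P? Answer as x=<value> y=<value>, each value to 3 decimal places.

x=-21.959 y=-2.168

eq1: (x + 30.146)² + (y − 31.927)² = 35.0638871020²
eq2: (x + 14.596)² + (y − 26.161)² = 29.2700678940²
eq3: (x − 39.560)² + (y − 20.345)² = 65.5091144087²
eq1−eq3, eq1−eq2 (x²,y² cancel):
  139.412·x − 23.164·y = -3011.169912
  31.100·x − 11.532·y = -657.934204
det = 139.412·-11.532 − -23.164·31.100 = -887.298784
x = (-3011.169912·-11.532 − -23.164·-657.934204) / -887.298784 = -21.959259
y = (139.412·-657.934204 − -3011.169912·31.100) / -887.298784 = -2.167772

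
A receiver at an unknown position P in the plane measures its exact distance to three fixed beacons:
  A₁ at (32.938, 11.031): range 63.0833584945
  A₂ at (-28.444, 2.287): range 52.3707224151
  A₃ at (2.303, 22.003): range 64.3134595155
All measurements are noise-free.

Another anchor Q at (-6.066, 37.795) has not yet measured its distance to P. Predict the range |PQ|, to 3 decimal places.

80.196

eq1: (x − 32.938)² + (y − 11.031)² = 63.0833584945²
eq2: (x + 28.444)² + (y − 2.287)² = 52.3707224151²
eq3: (x − 2.303)² + (y − 22.003)² = 64.3134595155²
eq2−eq3, eq2−eq1 (x²,y² cancel):
  61.494·x + 39.432·y = -1718.384196
  122.764·x + 17.488·y = -844.514253
det = 61.494·17.488 − 39.432·122.764 = -3765.422976
x = (-1718.384196·17.488 − 39.432·-844.514253) / -3765.422976 = -0.863059
y = (61.494·-844.514253 − -1718.384196·122.764) / -3765.422976 = -42.232482
|P − Q| = √((-0.863059 − -6.066)² + (-42.232482 − 37.795)²) = 80.196437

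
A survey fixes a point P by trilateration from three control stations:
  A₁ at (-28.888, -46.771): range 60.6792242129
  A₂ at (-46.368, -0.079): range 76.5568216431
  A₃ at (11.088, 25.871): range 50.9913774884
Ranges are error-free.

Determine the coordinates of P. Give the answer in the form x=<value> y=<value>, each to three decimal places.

eq1: (x + 28.888)² + (y + 46.771)² = 60.6792242129²
eq2: (x + 46.368)² + (y + 0.079)² = 76.5568216431²
eq3: (x − 11.088)² + (y − 25.871)² = 50.9913774884²
eq2−eq3, eq2−eq1 (x²,y² cancel):
  114.912·x + 51.900·y = 1903.081082
  34.960·x − 93.384·y = 3051.024009
det = 114.912·-93.384 − 51.900·34.960 = -12545.366208
x = (1903.081082·-93.384 − 51.900·3051.024009) / -12545.366208 = 26.788016
y = (114.912·3051.024009 − 1903.081082·34.960) / -12545.366208 = -22.643226

x=26.788 y=-22.643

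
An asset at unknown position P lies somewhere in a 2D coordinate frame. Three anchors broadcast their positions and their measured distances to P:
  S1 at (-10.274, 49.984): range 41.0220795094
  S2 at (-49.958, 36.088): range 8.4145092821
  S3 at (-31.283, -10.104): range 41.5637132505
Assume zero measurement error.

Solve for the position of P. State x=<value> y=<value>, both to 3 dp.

eq1: (x + 10.274)² + (y − 49.984)² = 41.0220795094²
eq2: (x + 49.958)² + (y − 36.088)² = 8.4145092821²
eq3: (x + 31.283)² + (y + 10.104)² = 41.5637132505²
eq1−eq2, eq1−eq3 (x²,y² cancel):
  -79.368·x − 27.792·y = 2806.197217
  -42.018·x − 120.176·y = -1567.969679
det = -79.368·-120.176 − -27.792·-42.018 = 8370.364512
x = (2806.197217·-120.176 − -27.792·-1567.969679) / 8370.364512 = -45.495578
y = (-79.368·-1567.969679 − 2806.197217·-42.018) / 8370.364512 = 28.954224

x=-45.496 y=28.954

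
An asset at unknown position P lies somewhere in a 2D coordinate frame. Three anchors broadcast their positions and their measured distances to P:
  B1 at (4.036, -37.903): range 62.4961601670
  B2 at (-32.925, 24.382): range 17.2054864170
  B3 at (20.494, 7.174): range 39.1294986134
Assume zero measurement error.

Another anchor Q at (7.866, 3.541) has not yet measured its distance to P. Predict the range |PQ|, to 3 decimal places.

29.744

eq1: (x − 4.036)² + (y + 37.903)² = 62.4961601670²
eq2: (x + 32.925)² + (y − 24.382)² = 17.2054864170²
eq3: (x − 20.494)² + (y − 7.174)² = 39.1294986134²
eq2−eq3, eq2−eq1 (x²,y² cancel):
  106.838·x − 34.416·y = -2442.156136
  73.922·x − 124.570·y = -3835.352117
det = 106.838·-124.570 − -34.416·73.922 = -10764.710108
x = (-2442.156136·-124.570 − -34.416·-3835.352117) / -10764.710108 = -15.998751
y = (106.838·-3835.352117 − -2442.156136·73.922) / -10764.710108 = 21.294794
|P − Q| = √((-15.998751 − 7.866)² + (21.294794 − 3.541)²) = 29.744302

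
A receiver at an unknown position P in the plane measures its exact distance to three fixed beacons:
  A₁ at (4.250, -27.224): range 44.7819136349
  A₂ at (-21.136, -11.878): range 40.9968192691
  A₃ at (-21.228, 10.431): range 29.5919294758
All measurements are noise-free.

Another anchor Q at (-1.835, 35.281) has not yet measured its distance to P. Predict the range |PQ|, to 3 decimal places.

20.148

eq1: (x − 4.250)² + (y + 27.224)² = 44.7819136349²
eq2: (x + 21.136)² + (y + 11.878)² = 40.9968192691²
eq3: (x + 21.228)² + (y − 10.431)² = 29.5919294758²
eq3−eq2, eq3−eq1 (x²,y² cancel):
  0.184·x − 44.618·y = -776.673265
  50.956·x − 75.310·y = -929.962568
det = 0.184·-75.310 − -44.618·50.956 = 2259.697768
x = (-776.673265·-75.310 − -44.618·-929.962568) / 2259.697768 = 7.522331
y = (0.184·-929.962568 − -776.673265·50.956) / 2259.697768 = 17.438195
|P − Q| = √((7.522331 − -1.835)² + (17.438195 − 35.281)²) = 20.147589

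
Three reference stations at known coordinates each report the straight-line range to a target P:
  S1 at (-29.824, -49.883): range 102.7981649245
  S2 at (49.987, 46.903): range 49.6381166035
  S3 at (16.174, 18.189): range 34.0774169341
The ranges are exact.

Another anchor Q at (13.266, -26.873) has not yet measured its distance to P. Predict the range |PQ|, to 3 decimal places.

eq1: (x + 29.824)² + (y + 49.883)² = 102.7981649245²
eq2: (x − 49.987)² + (y − 46.903)² = 49.6381166035²
eq3: (x − 16.174)² + (y − 18.189)² = 34.0774169341²
eq3−eq1, eq3−eq2 (x²,y² cancel):
  -91.996·x − 136.144·y = -6620.845699
  67.626·x + 57.428·y = 2803.481306
det = -91.996·57.428 − -136.144·67.626 = 3923.727856
x = (-6620.845699·57.428 − -136.144·2803.481306) / 3923.727856 = 0.370880
y = (-91.996·2803.481306 − -6620.845699·67.626) / 3923.727856 = 48.380584
|P − Q| = √((0.370880 − 13.266)² + (48.380584 − -26.873)²) = 76.350416

76.350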